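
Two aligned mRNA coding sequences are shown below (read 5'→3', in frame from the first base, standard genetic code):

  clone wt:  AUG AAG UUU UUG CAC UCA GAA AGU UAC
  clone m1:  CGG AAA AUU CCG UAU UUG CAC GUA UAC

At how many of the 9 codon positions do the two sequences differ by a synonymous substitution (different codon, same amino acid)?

1

Codon 1: AUG Met / CGG Arg — nonsynonymous.
Codon 2: AAG Lys / AAA Lys — synonymous.
Codon 3: UUU Phe / AUU Ile — nonsynonymous.
Codon 4: UUG Leu / CCG Pro — nonsynonymous.
Codon 5: CAC His / UAU Tyr — nonsynonymous.
Codon 6: UCA Ser / UUG Leu — nonsynonymous.
Codon 7: GAA Glu / CAC His — nonsynonymous.
Codon 8: AGU Ser / GUA Val — nonsynonymous.
Codon 9: UAC Tyr / UAC Tyr — identical.
Synonymous differences: 1.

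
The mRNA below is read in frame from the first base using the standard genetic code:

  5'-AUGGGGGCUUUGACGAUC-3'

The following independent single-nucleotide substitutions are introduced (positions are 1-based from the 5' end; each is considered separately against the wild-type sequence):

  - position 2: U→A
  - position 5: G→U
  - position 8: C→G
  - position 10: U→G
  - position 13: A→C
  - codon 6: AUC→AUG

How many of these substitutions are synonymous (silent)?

Codon 1: AUG (Met) → AAG (Lys) — missense.
Codon 2: GGG (Gly) → GUG (Val) — missense.
Codon 3: GCU (Ala) → GGU (Gly) — missense.
Codon 4: UUG (Leu) → GUG (Val) — missense.
Codon 5: ACG (Thr) → CCG (Pro) — missense.
Codon 6: AUC (Ile) → AUG (Met) — missense.
Synonymous: 0 of 6.

0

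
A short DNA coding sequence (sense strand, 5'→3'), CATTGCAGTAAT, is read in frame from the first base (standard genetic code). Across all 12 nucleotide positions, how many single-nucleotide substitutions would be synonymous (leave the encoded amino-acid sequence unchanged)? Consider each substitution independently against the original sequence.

Codon 1 (CAT, His): 1 synonymous substitution.
Codon 2 (TGC, Cys): 1 synonymous substitution.
Codon 3 (AGT, Ser): 1 synonymous substitution.
Codon 4 (AAT, Asn): 1 synonymous substitution.
Total: 1 + 1 + 1 + 1 = 4.

4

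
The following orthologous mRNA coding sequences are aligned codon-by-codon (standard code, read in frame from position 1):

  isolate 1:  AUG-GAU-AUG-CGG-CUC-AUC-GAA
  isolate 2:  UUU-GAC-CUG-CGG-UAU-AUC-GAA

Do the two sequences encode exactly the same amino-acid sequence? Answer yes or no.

no

Codon 1: AUG Met / UUU Phe — nonsynonymous.
Codon 2: GAU Asp / GAC Asp — synonymous.
Codon 3: AUG Met / CUG Leu — nonsynonymous.
Codon 4: CGG Arg / CGG Arg — identical.
Codon 5: CUC Leu / UAU Tyr — nonsynonymous.
Codon 6: AUC Ile / AUC Ile — identical.
Codon 7: GAA Glu / GAA Glu — identical.
Nonsynonymous differences: 3 → different protein.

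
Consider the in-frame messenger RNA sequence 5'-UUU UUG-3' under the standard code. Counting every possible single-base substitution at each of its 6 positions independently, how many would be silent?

3

Codon 1 (UUU, Phe): 1 synonymous substitution.
Codon 2 (UUG, Leu): 2 synonymous substitutions.
Total: 1 + 2 = 3.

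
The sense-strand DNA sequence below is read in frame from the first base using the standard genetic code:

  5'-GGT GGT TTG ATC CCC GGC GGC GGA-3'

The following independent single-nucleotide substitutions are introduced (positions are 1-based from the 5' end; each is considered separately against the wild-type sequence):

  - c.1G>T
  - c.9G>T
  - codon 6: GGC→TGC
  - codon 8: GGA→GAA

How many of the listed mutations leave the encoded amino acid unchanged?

Codon 1: GGT (Gly) → TGT (Cys) — missense.
Codon 3: TTG (Leu) → TTT (Phe) — missense.
Codon 6: GGC (Gly) → TGC (Cys) — missense.
Codon 8: GGA (Gly) → GAA (Glu) — missense.
Synonymous: 0 of 4.

0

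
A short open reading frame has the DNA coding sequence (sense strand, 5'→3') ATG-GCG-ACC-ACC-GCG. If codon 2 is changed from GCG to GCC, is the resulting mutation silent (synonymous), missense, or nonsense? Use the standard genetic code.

silent

Position 6 falls in codon 2: GCG → Ala.
After the substitution the codon is GCC → Ala.
Both encode Ala, so the change is synonymous.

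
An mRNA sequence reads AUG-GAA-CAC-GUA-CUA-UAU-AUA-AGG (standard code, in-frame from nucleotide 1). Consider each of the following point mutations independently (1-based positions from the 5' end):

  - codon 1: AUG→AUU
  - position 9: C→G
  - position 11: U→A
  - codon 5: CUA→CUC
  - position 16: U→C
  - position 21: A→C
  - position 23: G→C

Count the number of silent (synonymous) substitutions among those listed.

2

Codon 1: AUG (Met) → AUU (Ile) — missense.
Codon 3: CAC (His) → CAG (Gln) — missense.
Codon 4: GUA (Val) → GAA (Glu) — missense.
Codon 5: CUA (Leu) → CUC (Leu) — synonymous.
Codon 6: UAU (Tyr) → CAU (His) — missense.
Codon 7: AUA (Ile) → AUC (Ile) — synonymous.
Codon 8: AGG (Arg) → ACG (Thr) — missense.
Synonymous: 2 of 7.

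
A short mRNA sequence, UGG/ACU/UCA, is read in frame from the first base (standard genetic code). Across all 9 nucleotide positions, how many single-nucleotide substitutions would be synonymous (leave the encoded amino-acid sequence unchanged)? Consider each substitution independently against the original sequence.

6

Codon 1 (UGG, Trp): 0 synonymous substitutions.
Codon 2 (ACU, Thr): 3 synonymous substitutions.
Codon 3 (UCA, Ser): 3 synonymous substitutions.
Total: 0 + 3 + 3 = 6.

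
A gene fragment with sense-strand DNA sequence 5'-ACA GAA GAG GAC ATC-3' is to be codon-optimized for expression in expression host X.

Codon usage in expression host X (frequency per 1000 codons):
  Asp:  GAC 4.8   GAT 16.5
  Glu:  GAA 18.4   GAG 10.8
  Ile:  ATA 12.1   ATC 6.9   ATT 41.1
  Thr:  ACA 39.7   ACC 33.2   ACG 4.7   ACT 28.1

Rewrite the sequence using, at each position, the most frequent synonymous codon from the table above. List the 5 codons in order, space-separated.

Codon 1 (Thr): best is ACA at 39.7.
Codon 2 (Glu): best is GAA at 18.4.
Codon 3 (Glu): best is GAA at 18.4.
Codon 4 (Asp): best is GAT at 16.5.
Codon 5 (Ile): best is ATT at 41.1.

ACA GAA GAA GAT ATT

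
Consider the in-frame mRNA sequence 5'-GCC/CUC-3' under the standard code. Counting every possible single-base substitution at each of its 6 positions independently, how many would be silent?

6

Codon 1 (GCC, Ala): 3 synonymous substitutions.
Codon 2 (CUC, Leu): 3 synonymous substitutions.
Total: 3 + 3 = 6.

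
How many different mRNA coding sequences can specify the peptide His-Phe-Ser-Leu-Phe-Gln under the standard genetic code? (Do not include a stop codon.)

His: 2 codons.
Phe: 2 codons.
Ser: 6 codons.
Leu: 6 codons.
Phe: 2 codons.
Gln: 2 codons.
2 × 2 × 6 × 6 × 2 × 2 = 576.

576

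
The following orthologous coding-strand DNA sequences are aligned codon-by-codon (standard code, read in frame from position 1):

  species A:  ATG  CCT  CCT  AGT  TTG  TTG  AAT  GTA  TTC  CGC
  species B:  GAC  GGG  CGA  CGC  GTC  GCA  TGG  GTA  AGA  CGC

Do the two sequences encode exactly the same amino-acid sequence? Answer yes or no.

no

Codon 1: ATG Met / GAC Asp — nonsynonymous.
Codon 2: CCT Pro / GGG Gly — nonsynonymous.
Codon 3: CCT Pro / CGA Arg — nonsynonymous.
Codon 4: AGT Ser / CGC Arg — nonsynonymous.
Codon 5: TTG Leu / GTC Val — nonsynonymous.
Codon 6: TTG Leu / GCA Ala — nonsynonymous.
Codon 7: AAT Asn / TGG Trp — nonsynonymous.
Codon 8: GTA Val / GTA Val — identical.
Codon 9: TTC Phe / AGA Arg — nonsynonymous.
Codon 10: CGC Arg / CGC Arg — identical.
Nonsynonymous differences: 8 → different protein.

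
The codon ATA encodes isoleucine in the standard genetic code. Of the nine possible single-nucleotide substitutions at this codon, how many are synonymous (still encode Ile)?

Position 1: none → 0 synonymous.
Position 2: none → 0 synonymous.
Position 3: ATT, ATC → 2 synonymous.
Total: 0 + 0 + 2 = 2.

2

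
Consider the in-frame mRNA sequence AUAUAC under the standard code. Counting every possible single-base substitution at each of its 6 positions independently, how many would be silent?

Codon 1 (AUA, Ile): 2 synonymous substitutions.
Codon 2 (UAC, Tyr): 1 synonymous substitution.
Total: 2 + 1 = 3.

3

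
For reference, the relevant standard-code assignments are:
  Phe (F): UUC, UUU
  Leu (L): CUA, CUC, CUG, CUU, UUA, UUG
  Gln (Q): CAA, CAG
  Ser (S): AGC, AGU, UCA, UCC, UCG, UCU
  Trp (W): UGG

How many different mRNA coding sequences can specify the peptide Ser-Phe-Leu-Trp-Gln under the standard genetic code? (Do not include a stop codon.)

Ser: 6 codons.
Phe: 2 codons.
Leu: 6 codons.
Trp: 1 codon.
Gln: 2 codons.
6 × 2 × 6 × 1 × 2 = 144.

144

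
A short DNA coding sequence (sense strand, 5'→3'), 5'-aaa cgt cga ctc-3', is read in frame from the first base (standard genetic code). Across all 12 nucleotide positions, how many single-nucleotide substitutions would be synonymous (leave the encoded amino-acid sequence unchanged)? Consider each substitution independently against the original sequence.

11

Codon 1 (AAA, Lys): 1 synonymous substitution.
Codon 2 (CGT, Arg): 3 synonymous substitutions.
Codon 3 (CGA, Arg): 4 synonymous substitutions.
Codon 4 (CTC, Leu): 3 synonymous substitutions.
Total: 1 + 3 + 4 + 3 = 11.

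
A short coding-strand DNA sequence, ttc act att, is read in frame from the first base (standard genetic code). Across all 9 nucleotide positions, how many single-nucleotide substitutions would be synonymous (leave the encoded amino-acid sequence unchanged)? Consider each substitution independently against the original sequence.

Codon 1 (TTC, Phe): 1 synonymous substitution.
Codon 2 (ACT, Thr): 3 synonymous substitutions.
Codon 3 (ATT, Ile): 2 synonymous substitutions.
Total: 1 + 3 + 2 = 6.

6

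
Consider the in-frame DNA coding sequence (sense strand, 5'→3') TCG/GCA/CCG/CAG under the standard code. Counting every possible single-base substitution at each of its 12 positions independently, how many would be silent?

10

Codon 1 (TCG, Ser): 3 synonymous substitutions.
Codon 2 (GCA, Ala): 3 synonymous substitutions.
Codon 3 (CCG, Pro): 3 synonymous substitutions.
Codon 4 (CAG, Gln): 1 synonymous substitution.
Total: 3 + 3 + 3 + 1 = 10.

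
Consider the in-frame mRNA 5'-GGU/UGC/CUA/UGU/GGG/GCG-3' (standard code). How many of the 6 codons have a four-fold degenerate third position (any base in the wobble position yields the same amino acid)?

4

Codon 1 GGU (Gly): third position 4-fold.
Codon 2 UGC (Cys): third position 2-fold.
Codon 3 CUA (Leu): third position 4-fold.
Codon 4 UGU (Cys): third position 2-fold.
Codon 5 GGG (Gly): third position 4-fold.
Codon 6 GCG (Ala): third position 4-fold.
Four-fold degenerate third positions: 4.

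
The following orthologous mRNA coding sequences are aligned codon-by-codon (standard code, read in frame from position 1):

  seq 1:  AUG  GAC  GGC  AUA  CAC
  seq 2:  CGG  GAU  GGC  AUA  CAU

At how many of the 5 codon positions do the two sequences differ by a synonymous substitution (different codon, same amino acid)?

2

Codon 1: AUG Met / CGG Arg — nonsynonymous.
Codon 2: GAC Asp / GAU Asp — synonymous.
Codon 3: GGC Gly / GGC Gly — identical.
Codon 4: AUA Ile / AUA Ile — identical.
Codon 5: CAC His / CAU His — synonymous.
Synonymous differences: 2.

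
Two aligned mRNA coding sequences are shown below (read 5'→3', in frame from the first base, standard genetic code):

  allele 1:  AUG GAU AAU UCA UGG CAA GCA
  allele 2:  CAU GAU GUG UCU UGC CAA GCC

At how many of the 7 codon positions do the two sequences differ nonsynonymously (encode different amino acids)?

3

Codon 1: AUG Met / CAU His — nonsynonymous.
Codon 2: GAU Asp / GAU Asp — identical.
Codon 3: AAU Asn / GUG Val — nonsynonymous.
Codon 4: UCA Ser / UCU Ser — synonymous.
Codon 5: UGG Trp / UGC Cys — nonsynonymous.
Codon 6: CAA Gln / CAA Gln — identical.
Codon 7: GCA Ala / GCC Ala — synonymous.
Nonsynonymous differences: 3.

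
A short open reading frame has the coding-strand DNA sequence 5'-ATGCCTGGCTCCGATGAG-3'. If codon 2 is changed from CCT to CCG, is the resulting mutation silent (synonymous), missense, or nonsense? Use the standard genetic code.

Position 6 falls in codon 2: CCT → Pro.
After the substitution the codon is CCG → Pro.
Both encode Pro, so the change is synonymous.

silent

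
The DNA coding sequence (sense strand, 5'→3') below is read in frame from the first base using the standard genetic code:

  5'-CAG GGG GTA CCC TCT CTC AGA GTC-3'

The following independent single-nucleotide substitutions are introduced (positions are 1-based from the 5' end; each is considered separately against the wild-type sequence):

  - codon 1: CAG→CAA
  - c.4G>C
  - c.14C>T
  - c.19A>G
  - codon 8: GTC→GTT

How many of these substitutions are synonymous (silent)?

2

Codon 1: CAG (Gln) → CAA (Gln) — synonymous.
Codon 2: GGG (Gly) → CGG (Arg) — missense.
Codon 5: TCT (Ser) → TTT (Phe) — missense.
Codon 7: AGA (Arg) → GGA (Gly) — missense.
Codon 8: GTC (Val) → GTT (Val) — synonymous.
Synonymous: 2 of 5.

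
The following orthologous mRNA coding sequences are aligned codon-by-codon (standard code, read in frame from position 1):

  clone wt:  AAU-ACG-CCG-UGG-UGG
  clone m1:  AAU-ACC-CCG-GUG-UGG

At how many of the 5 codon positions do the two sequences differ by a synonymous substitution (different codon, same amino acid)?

1

Codon 1: AAU Asn / AAU Asn — identical.
Codon 2: ACG Thr / ACC Thr — synonymous.
Codon 3: CCG Pro / CCG Pro — identical.
Codon 4: UGG Trp / GUG Val — nonsynonymous.
Codon 5: UGG Trp / UGG Trp — identical.
Synonymous differences: 1.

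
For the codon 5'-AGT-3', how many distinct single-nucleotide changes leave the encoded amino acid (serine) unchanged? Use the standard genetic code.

1

Position 1: none → 0 synonymous.
Position 2: none → 0 synonymous.
Position 3: AGC → 1 synonymous.
Total: 0 + 0 + 1 = 1.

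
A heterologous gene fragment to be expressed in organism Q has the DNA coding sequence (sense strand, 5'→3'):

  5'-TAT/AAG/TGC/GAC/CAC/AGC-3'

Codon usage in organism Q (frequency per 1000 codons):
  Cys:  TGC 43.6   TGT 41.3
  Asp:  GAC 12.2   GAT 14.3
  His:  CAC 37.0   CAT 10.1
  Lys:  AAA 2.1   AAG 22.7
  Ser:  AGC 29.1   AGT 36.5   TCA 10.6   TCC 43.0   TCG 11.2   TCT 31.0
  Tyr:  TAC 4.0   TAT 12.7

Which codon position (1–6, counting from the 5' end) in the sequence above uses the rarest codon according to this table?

Codon 1 TAT (Tyr): 12.7 per 1000.
Codon 2 AAG (Lys): 22.7 per 1000.
Codon 3 TGC (Cys): 43.6 per 1000.
Codon 4 GAC (Asp): 12.2 per 1000.
Codon 5 CAC (His): 37.0 per 1000.
Codon 6 AGC (Ser): 29.1 per 1000.
Lowest frequency is 12.2 at codon 4.

4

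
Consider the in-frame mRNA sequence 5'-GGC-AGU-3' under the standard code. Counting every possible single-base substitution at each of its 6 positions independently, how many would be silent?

Codon 1 (GGC, Gly): 3 synonymous substitutions.
Codon 2 (AGU, Ser): 1 synonymous substitution.
Total: 3 + 1 = 4.

4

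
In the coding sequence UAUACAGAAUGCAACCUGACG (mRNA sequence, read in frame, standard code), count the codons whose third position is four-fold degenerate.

Codon 1 UAU (Tyr): third position 2-fold.
Codon 2 ACA (Thr): third position 4-fold.
Codon 3 GAA (Glu): third position 2-fold.
Codon 4 UGC (Cys): third position 2-fold.
Codon 5 AAC (Asn): third position 2-fold.
Codon 6 CUG (Leu): third position 4-fold.
Codon 7 ACG (Thr): third position 4-fold.
Four-fold degenerate third positions: 3.

3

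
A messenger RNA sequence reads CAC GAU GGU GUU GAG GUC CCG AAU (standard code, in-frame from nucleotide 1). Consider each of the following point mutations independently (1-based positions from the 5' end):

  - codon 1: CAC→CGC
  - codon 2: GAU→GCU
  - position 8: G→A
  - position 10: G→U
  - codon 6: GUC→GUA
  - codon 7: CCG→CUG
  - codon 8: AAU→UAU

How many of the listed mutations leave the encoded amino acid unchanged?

1

Codon 1: CAC (His) → CGC (Arg) — missense.
Codon 2: GAU (Asp) → GCU (Ala) — missense.
Codon 3: GGU (Gly) → GAU (Asp) — missense.
Codon 4: GUU (Val) → UUU (Phe) — missense.
Codon 6: GUC (Val) → GUA (Val) — synonymous.
Codon 7: CCG (Pro) → CUG (Leu) — missense.
Codon 8: AAU (Asn) → UAU (Tyr) — missense.
Synonymous: 1 of 7.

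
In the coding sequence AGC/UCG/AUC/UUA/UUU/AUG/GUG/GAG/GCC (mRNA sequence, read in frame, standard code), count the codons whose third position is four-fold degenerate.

3

Codon 1 AGC (Ser): third position 2-fold.
Codon 2 UCG (Ser): third position 4-fold.
Codon 3 AUC (Ile): third position 3-fold.
Codon 4 UUA (Leu): third position 2-fold.
Codon 5 UUU (Phe): third position 2-fold.
Codon 6 AUG (Met): third position 1-fold.
Codon 7 GUG (Val): third position 4-fold.
Codon 8 GAG (Glu): third position 2-fold.
Codon 9 GCC (Ala): third position 4-fold.
Four-fold degenerate third positions: 3.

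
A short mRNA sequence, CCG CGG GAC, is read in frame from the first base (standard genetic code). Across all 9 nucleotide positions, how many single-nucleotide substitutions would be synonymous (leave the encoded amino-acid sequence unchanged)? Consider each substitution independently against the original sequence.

8

Codon 1 (CCG, Pro): 3 synonymous substitutions.
Codon 2 (CGG, Arg): 4 synonymous substitutions.
Codon 3 (GAC, Asp): 1 synonymous substitution.
Total: 3 + 4 + 1 = 8.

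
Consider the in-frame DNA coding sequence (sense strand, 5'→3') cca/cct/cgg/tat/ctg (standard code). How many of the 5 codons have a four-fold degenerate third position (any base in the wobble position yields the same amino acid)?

Codon 1 CCA (Pro): third position 4-fold.
Codon 2 CCT (Pro): third position 4-fold.
Codon 3 CGG (Arg): third position 4-fold.
Codon 4 TAT (Tyr): third position 2-fold.
Codon 5 CTG (Leu): third position 4-fold.
Four-fold degenerate third positions: 4.

4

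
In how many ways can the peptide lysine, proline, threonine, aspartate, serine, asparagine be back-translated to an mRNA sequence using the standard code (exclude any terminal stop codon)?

Lys: 2 codons.
Pro: 4 codons.
Thr: 4 codons.
Asp: 2 codons.
Ser: 6 codons.
Asn: 2 codons.
2 × 4 × 4 × 2 × 6 × 2 = 768.

768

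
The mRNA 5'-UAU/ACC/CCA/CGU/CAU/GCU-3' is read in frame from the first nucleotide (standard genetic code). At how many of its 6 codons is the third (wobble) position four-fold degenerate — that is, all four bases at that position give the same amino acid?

Codon 1 UAU (Tyr): third position 2-fold.
Codon 2 ACC (Thr): third position 4-fold.
Codon 3 CCA (Pro): third position 4-fold.
Codon 4 CGU (Arg): third position 4-fold.
Codon 5 CAU (His): third position 2-fold.
Codon 6 GCU (Ala): third position 4-fold.
Four-fold degenerate third positions: 4.

4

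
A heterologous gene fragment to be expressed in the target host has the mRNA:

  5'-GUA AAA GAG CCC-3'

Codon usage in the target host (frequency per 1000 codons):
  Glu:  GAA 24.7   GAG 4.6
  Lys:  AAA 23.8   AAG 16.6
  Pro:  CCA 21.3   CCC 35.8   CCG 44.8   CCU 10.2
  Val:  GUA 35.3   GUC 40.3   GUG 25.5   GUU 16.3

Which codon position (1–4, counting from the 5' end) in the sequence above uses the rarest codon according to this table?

Codon 1 GUA (Val): 35.3 per 1000.
Codon 2 AAA (Lys): 23.8 per 1000.
Codon 3 GAG (Glu): 4.6 per 1000.
Codon 4 CCC (Pro): 35.8 per 1000.
Lowest frequency is 4.6 at codon 3.

3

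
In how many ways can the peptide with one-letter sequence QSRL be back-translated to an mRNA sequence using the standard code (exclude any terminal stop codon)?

Gln: 2 codons.
Ser: 6 codons.
Arg: 6 codons.
Leu: 6 codons.
2 × 6 × 6 × 6 = 432.

432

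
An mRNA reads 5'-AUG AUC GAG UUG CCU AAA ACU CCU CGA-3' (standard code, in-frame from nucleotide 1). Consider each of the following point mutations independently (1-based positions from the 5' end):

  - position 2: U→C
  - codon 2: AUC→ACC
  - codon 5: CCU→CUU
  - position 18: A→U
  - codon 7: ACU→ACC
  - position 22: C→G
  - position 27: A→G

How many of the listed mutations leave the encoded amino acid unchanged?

Codon 1: AUG (Met) → ACG (Thr) — missense.
Codon 2: AUC (Ile) → ACC (Thr) — missense.
Codon 5: CCU (Pro) → CUU (Leu) — missense.
Codon 6: AAA (Lys) → AAU (Asn) — missense.
Codon 7: ACU (Thr) → ACC (Thr) — synonymous.
Codon 8: CCU (Pro) → GCU (Ala) — missense.
Codon 9: CGA (Arg) → CGG (Arg) — synonymous.
Synonymous: 2 of 7.

2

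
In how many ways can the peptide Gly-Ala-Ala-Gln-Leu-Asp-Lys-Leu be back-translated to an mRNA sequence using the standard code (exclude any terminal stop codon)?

Gly: 4 codons.
Ala: 4 codons.
Ala: 4 codons.
Gln: 2 codons.
Leu: 6 codons.
Asp: 2 codons.
Lys: 2 codons.
Leu: 6 codons.
4 × 4 × 4 × 2 × 6 × 2 × 2 × 6 = 18432.

18432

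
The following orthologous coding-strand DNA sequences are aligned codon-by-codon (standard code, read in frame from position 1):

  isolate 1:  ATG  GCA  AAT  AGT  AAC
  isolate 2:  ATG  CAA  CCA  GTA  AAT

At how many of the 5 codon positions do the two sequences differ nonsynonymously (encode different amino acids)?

Codon 1: ATG Met / ATG Met — identical.
Codon 2: GCA Ala / CAA Gln — nonsynonymous.
Codon 3: AAT Asn / CCA Pro — nonsynonymous.
Codon 4: AGT Ser / GTA Val — nonsynonymous.
Codon 5: AAC Asn / AAT Asn — synonymous.
Nonsynonymous differences: 3.

3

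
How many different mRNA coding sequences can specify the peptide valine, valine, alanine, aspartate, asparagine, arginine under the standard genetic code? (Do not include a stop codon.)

1536

Val: 4 codons.
Val: 4 codons.
Ala: 4 codons.
Asp: 2 codons.
Asn: 2 codons.
Arg: 6 codons.
4 × 4 × 4 × 2 × 2 × 6 = 1536.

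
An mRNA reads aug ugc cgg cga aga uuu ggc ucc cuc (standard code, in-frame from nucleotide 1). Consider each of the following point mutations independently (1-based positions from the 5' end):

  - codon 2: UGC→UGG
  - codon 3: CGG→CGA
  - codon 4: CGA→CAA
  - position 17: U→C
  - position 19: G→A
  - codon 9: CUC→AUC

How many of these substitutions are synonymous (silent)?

Codon 2: UGC (Cys) → UGG (Trp) — missense.
Codon 3: CGG (Arg) → CGA (Arg) — synonymous.
Codon 4: CGA (Arg) → CAA (Gln) — missense.
Codon 6: UUU (Phe) → UCU (Ser) — missense.
Codon 7: GGC (Gly) → AGC (Ser) — missense.
Codon 9: CUC (Leu) → AUC (Ile) — missense.
Synonymous: 1 of 6.

1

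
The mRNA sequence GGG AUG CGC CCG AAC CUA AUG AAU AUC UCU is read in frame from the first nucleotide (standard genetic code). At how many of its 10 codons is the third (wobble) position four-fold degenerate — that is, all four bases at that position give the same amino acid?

Codon 1 GGG (Gly): third position 4-fold.
Codon 2 AUG (Met): third position 1-fold.
Codon 3 CGC (Arg): third position 4-fold.
Codon 4 CCG (Pro): third position 4-fold.
Codon 5 AAC (Asn): third position 2-fold.
Codon 6 CUA (Leu): third position 4-fold.
Codon 7 AUG (Met): third position 1-fold.
Codon 8 AAU (Asn): third position 2-fold.
Codon 9 AUC (Ile): third position 3-fold.
Codon 10 UCU (Ser): third position 4-fold.
Four-fold degenerate third positions: 5.

5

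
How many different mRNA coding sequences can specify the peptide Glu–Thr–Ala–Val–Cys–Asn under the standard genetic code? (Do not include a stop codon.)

Glu: 2 codons.
Thr: 4 codons.
Ala: 4 codons.
Val: 4 codons.
Cys: 2 codons.
Asn: 2 codons.
2 × 4 × 4 × 4 × 2 × 2 = 512.

512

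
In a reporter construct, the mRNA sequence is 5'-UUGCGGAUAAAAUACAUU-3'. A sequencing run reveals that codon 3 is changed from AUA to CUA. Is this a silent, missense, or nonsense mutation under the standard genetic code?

missense

Position 7 falls in codon 3: AUA → Ile.
After the substitution the codon is CUA → Leu.
Ile ≠ Leu, so this is a missense mutation.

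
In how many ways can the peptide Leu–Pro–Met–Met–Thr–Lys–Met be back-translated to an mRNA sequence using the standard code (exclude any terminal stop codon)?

192

Leu: 6 codons.
Pro: 4 codons.
Met: 1 codon.
Met: 1 codon.
Thr: 4 codons.
Lys: 2 codons.
Met: 1 codon.
6 × 4 × 1 × 1 × 4 × 2 × 1 = 192.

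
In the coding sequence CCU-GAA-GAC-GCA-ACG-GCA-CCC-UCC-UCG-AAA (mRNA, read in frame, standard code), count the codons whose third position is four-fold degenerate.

Codon 1 CCU (Pro): third position 4-fold.
Codon 2 GAA (Glu): third position 2-fold.
Codon 3 GAC (Asp): third position 2-fold.
Codon 4 GCA (Ala): third position 4-fold.
Codon 5 ACG (Thr): third position 4-fold.
Codon 6 GCA (Ala): third position 4-fold.
Codon 7 CCC (Pro): third position 4-fold.
Codon 8 UCC (Ser): third position 4-fold.
Codon 9 UCG (Ser): third position 4-fold.
Codon 10 AAA (Lys): third position 2-fold.
Four-fold degenerate third positions: 7.

7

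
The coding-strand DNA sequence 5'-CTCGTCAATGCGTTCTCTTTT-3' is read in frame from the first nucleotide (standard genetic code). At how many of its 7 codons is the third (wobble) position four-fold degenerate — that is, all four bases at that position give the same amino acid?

Codon 1 CTC (Leu): third position 4-fold.
Codon 2 GTC (Val): third position 4-fold.
Codon 3 AAT (Asn): third position 2-fold.
Codon 4 GCG (Ala): third position 4-fold.
Codon 5 TTC (Phe): third position 2-fold.
Codon 6 TCT (Ser): third position 4-fold.
Codon 7 TTT (Phe): third position 2-fold.
Four-fold degenerate third positions: 4.

4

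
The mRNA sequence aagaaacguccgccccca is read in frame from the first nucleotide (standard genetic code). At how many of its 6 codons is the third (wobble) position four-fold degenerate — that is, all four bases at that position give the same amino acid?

4

Codon 1 AAG (Lys): third position 2-fold.
Codon 2 AAA (Lys): third position 2-fold.
Codon 3 CGU (Arg): third position 4-fold.
Codon 4 CCG (Pro): third position 4-fold.
Codon 5 CCC (Pro): third position 4-fold.
Codon 6 CCA (Pro): third position 4-fold.
Four-fold degenerate third positions: 4.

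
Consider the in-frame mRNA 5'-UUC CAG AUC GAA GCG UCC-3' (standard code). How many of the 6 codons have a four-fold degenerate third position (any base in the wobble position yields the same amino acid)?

Codon 1 UUC (Phe): third position 2-fold.
Codon 2 CAG (Gln): third position 2-fold.
Codon 3 AUC (Ile): third position 3-fold.
Codon 4 GAA (Glu): third position 2-fold.
Codon 5 GCG (Ala): third position 4-fold.
Codon 6 UCC (Ser): third position 4-fold.
Four-fold degenerate third positions: 2.

2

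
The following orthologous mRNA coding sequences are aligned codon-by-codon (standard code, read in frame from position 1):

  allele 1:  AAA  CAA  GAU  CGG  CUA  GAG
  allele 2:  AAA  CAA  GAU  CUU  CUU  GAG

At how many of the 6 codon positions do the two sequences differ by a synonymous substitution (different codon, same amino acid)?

1

Codon 1: AAA Lys / AAA Lys — identical.
Codon 2: CAA Gln / CAA Gln — identical.
Codon 3: GAU Asp / GAU Asp — identical.
Codon 4: CGG Arg / CUU Leu — nonsynonymous.
Codon 5: CUA Leu / CUU Leu — synonymous.
Codon 6: GAG Glu / GAG Glu — identical.
Synonymous differences: 1.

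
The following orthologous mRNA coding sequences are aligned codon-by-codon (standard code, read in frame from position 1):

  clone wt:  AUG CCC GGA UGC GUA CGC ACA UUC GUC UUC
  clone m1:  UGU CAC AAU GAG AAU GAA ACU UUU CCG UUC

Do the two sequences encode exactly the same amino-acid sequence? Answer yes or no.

Codon 1: AUG Met / UGU Cys — nonsynonymous.
Codon 2: CCC Pro / CAC His — nonsynonymous.
Codon 3: GGA Gly / AAU Asn — nonsynonymous.
Codon 4: UGC Cys / GAG Glu — nonsynonymous.
Codon 5: GUA Val / AAU Asn — nonsynonymous.
Codon 6: CGC Arg / GAA Glu — nonsynonymous.
Codon 7: ACA Thr / ACU Thr — synonymous.
Codon 8: UUC Phe / UUU Phe — synonymous.
Codon 9: GUC Val / CCG Pro — nonsynonymous.
Codon 10: UUC Phe / UUC Phe — identical.
Nonsynonymous differences: 7 → different protein.

no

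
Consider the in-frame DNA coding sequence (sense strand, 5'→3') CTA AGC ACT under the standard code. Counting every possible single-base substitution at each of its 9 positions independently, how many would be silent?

8

Codon 1 (CTA, Leu): 4 synonymous substitutions.
Codon 2 (AGC, Ser): 1 synonymous substitution.
Codon 3 (ACT, Thr): 3 synonymous substitutions.
Total: 4 + 1 + 3 = 8.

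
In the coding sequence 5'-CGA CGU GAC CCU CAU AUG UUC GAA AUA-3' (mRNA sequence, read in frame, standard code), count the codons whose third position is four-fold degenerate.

Codon 1 CGA (Arg): third position 4-fold.
Codon 2 CGU (Arg): third position 4-fold.
Codon 3 GAC (Asp): third position 2-fold.
Codon 4 CCU (Pro): third position 4-fold.
Codon 5 CAU (His): third position 2-fold.
Codon 6 AUG (Met): third position 1-fold.
Codon 7 UUC (Phe): third position 2-fold.
Codon 8 GAA (Glu): third position 2-fold.
Codon 9 AUA (Ile): third position 3-fold.
Four-fold degenerate third positions: 3.

3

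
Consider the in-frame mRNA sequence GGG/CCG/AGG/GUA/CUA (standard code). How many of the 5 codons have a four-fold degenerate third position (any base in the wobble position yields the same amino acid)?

4

Codon 1 GGG (Gly): third position 4-fold.
Codon 2 CCG (Pro): third position 4-fold.
Codon 3 AGG (Arg): third position 2-fold.
Codon 4 GUA (Val): third position 4-fold.
Codon 5 CUA (Leu): third position 4-fold.
Four-fold degenerate third positions: 4.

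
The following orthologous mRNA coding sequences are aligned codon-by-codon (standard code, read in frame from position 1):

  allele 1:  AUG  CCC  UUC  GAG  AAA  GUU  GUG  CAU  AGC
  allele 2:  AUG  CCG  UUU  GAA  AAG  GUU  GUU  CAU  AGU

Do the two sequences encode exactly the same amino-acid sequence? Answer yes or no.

Codon 1: AUG Met / AUG Met — identical.
Codon 2: CCC Pro / CCG Pro — synonymous.
Codon 3: UUC Phe / UUU Phe — synonymous.
Codon 4: GAG Glu / GAA Glu — synonymous.
Codon 5: AAA Lys / AAG Lys — synonymous.
Codon 6: GUU Val / GUU Val — identical.
Codon 7: GUG Val / GUU Val — synonymous.
Codon 8: CAU His / CAU His — identical.
Codon 9: AGC Ser / AGU Ser — synonymous.
Nonsynonymous differences: 0 → same protein.

yes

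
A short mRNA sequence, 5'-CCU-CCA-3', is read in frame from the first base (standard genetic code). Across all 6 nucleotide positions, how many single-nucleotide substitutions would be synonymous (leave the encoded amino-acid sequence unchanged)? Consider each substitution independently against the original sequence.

Codon 1 (CCU, Pro): 3 synonymous substitutions.
Codon 2 (CCA, Pro): 3 synonymous substitutions.
Total: 3 + 3 = 6.

6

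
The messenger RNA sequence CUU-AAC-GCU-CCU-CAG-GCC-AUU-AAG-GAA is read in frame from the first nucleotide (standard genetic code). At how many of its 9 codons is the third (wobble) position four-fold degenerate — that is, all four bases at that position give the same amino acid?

4

Codon 1 CUU (Leu): third position 4-fold.
Codon 2 AAC (Asn): third position 2-fold.
Codon 3 GCU (Ala): third position 4-fold.
Codon 4 CCU (Pro): third position 4-fold.
Codon 5 CAG (Gln): third position 2-fold.
Codon 6 GCC (Ala): third position 4-fold.
Codon 7 AUU (Ile): third position 3-fold.
Codon 8 AAG (Lys): third position 2-fold.
Codon 9 GAA (Glu): third position 2-fold.
Four-fold degenerate third positions: 4.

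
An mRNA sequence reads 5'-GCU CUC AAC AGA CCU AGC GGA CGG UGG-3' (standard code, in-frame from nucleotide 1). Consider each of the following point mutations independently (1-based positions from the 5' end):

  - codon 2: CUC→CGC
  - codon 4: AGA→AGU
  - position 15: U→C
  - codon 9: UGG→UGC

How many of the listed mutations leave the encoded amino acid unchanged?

1

Codon 2: CUC (Leu) → CGC (Arg) — missense.
Codon 4: AGA (Arg) → AGU (Ser) — missense.
Codon 5: CCU (Pro) → CCC (Pro) — synonymous.
Codon 9: UGG (Trp) → UGC (Cys) — missense.
Synonymous: 1 of 4.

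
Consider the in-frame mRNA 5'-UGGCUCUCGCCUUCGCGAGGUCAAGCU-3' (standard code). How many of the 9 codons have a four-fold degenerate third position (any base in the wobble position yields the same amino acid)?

7

Codon 1 UGG (Trp): third position 1-fold.
Codon 2 CUC (Leu): third position 4-fold.
Codon 3 UCG (Ser): third position 4-fold.
Codon 4 CCU (Pro): third position 4-fold.
Codon 5 UCG (Ser): third position 4-fold.
Codon 6 CGA (Arg): third position 4-fold.
Codon 7 GGU (Gly): third position 4-fold.
Codon 8 CAA (Gln): third position 2-fold.
Codon 9 GCU (Ala): third position 4-fold.
Four-fold degenerate third positions: 7.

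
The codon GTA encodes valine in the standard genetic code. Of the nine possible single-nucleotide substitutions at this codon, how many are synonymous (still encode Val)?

Position 1: none → 0 synonymous.
Position 2: none → 0 synonymous.
Position 3: GTT, GTC, GTG → 3 synonymous.
Total: 0 + 0 + 3 = 3.

3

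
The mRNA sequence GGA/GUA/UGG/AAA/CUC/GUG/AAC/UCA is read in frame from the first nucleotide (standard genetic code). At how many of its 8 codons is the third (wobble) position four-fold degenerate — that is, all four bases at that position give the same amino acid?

5

Codon 1 GGA (Gly): third position 4-fold.
Codon 2 GUA (Val): third position 4-fold.
Codon 3 UGG (Trp): third position 1-fold.
Codon 4 AAA (Lys): third position 2-fold.
Codon 5 CUC (Leu): third position 4-fold.
Codon 6 GUG (Val): third position 4-fold.
Codon 7 AAC (Asn): third position 2-fold.
Codon 8 UCA (Ser): third position 4-fold.
Four-fold degenerate third positions: 5.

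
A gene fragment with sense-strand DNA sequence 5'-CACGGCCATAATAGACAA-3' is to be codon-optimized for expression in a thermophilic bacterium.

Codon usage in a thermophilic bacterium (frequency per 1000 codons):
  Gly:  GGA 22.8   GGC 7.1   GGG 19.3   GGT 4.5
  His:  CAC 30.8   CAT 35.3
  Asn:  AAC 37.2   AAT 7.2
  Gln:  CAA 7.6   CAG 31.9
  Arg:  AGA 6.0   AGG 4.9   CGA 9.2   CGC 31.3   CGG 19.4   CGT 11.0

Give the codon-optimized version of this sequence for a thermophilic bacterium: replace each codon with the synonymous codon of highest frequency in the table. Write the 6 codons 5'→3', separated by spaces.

Codon 1 (His): best is CAT at 35.3.
Codon 2 (Gly): best is GGA at 22.8.
Codon 3 (His): best is CAT at 35.3.
Codon 4 (Asn): best is AAC at 37.2.
Codon 5 (Arg): best is CGC at 31.3.
Codon 6 (Gln): best is CAG at 31.9.

CAT GGA CAT AAC CGC CAG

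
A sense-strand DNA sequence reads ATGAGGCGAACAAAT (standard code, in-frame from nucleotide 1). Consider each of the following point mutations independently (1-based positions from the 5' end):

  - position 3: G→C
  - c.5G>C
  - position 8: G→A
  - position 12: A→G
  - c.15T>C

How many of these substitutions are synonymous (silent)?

Codon 1: ATG (Met) → ATC (Ile) — missense.
Codon 2: AGG (Arg) → ACG (Thr) — missense.
Codon 3: CGA (Arg) → CAA (Gln) — missense.
Codon 4: ACA (Thr) → ACG (Thr) — synonymous.
Codon 5: AAT (Asn) → AAC (Asn) — synonymous.
Synonymous: 2 of 5.

2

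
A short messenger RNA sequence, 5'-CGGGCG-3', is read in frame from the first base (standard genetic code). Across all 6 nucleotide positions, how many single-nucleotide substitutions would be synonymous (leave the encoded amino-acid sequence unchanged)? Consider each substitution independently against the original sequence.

7

Codon 1 (CGG, Arg): 4 synonymous substitutions.
Codon 2 (GCG, Ala): 3 synonymous substitutions.
Total: 4 + 3 = 7.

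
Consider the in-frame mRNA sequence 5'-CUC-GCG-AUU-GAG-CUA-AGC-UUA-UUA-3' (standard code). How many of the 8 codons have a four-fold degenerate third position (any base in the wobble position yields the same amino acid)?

3

Codon 1 CUC (Leu): third position 4-fold.
Codon 2 GCG (Ala): third position 4-fold.
Codon 3 AUU (Ile): third position 3-fold.
Codon 4 GAG (Glu): third position 2-fold.
Codon 5 CUA (Leu): third position 4-fold.
Codon 6 AGC (Ser): third position 2-fold.
Codon 7 UUA (Leu): third position 2-fold.
Codon 8 UUA (Leu): third position 2-fold.
Four-fold degenerate third positions: 3.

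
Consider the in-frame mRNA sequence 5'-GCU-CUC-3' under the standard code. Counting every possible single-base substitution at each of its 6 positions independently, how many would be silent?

Codon 1 (GCU, Ala): 3 synonymous substitutions.
Codon 2 (CUC, Leu): 3 synonymous substitutions.
Total: 3 + 3 = 6.

6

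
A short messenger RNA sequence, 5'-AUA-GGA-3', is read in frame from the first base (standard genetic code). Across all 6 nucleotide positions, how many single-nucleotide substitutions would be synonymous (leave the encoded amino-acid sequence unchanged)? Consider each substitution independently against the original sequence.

5

Codon 1 (AUA, Ile): 2 synonymous substitutions.
Codon 2 (GGA, Gly): 3 synonymous substitutions.
Total: 2 + 3 = 5.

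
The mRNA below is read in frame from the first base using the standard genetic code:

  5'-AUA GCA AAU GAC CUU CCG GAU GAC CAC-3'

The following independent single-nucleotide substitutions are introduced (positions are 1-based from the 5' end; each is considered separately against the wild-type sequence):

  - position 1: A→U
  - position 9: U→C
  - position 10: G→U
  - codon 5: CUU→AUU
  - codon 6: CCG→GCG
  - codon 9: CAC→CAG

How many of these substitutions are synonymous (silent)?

1

Codon 1: AUA (Ile) → UUA (Leu) — missense.
Codon 3: AAU (Asn) → AAC (Asn) — synonymous.
Codon 4: GAC (Asp) → UAC (Tyr) — missense.
Codon 5: CUU (Leu) → AUU (Ile) — missense.
Codon 6: CCG (Pro) → GCG (Ala) — missense.
Codon 9: CAC (His) → CAG (Gln) — missense.
Synonymous: 1 of 6.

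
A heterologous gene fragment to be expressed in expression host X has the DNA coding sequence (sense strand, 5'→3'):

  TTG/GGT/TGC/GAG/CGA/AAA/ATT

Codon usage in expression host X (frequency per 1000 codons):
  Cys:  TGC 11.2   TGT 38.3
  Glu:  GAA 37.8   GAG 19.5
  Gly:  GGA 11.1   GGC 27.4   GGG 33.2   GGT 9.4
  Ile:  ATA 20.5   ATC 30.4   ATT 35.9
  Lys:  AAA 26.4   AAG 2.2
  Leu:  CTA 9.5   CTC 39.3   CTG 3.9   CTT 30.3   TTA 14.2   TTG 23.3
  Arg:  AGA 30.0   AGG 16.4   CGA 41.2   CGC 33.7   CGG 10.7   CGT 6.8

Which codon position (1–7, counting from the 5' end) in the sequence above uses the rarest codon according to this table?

Codon 1 TTG (Leu): 23.3 per 1000.
Codon 2 GGT (Gly): 9.4 per 1000.
Codon 3 TGC (Cys): 11.2 per 1000.
Codon 4 GAG (Glu): 19.5 per 1000.
Codon 5 CGA (Arg): 41.2 per 1000.
Codon 6 AAA (Lys): 26.4 per 1000.
Codon 7 ATT (Ile): 35.9 per 1000.
Lowest frequency is 9.4 at codon 2.

2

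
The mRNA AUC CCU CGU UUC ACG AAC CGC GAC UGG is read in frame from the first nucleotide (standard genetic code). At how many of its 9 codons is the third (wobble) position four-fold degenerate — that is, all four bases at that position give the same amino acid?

Codon 1 AUC (Ile): third position 3-fold.
Codon 2 CCU (Pro): third position 4-fold.
Codon 3 CGU (Arg): third position 4-fold.
Codon 4 UUC (Phe): third position 2-fold.
Codon 5 ACG (Thr): third position 4-fold.
Codon 6 AAC (Asn): third position 2-fold.
Codon 7 CGC (Arg): third position 4-fold.
Codon 8 GAC (Asp): third position 2-fold.
Codon 9 UGG (Trp): third position 1-fold.
Four-fold degenerate third positions: 4.

4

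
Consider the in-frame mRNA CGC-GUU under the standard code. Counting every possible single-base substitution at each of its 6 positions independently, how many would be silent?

6

Codon 1 (CGC, Arg): 3 synonymous substitutions.
Codon 2 (GUU, Val): 3 synonymous substitutions.
Total: 3 + 3 = 6.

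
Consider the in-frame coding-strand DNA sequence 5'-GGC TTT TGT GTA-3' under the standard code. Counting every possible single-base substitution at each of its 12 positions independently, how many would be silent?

Codon 1 (GGC, Gly): 3 synonymous substitutions.
Codon 2 (TTT, Phe): 1 synonymous substitution.
Codon 3 (TGT, Cys): 1 synonymous substitution.
Codon 4 (GTA, Val): 3 synonymous substitutions.
Total: 3 + 1 + 1 + 3 = 8.

8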